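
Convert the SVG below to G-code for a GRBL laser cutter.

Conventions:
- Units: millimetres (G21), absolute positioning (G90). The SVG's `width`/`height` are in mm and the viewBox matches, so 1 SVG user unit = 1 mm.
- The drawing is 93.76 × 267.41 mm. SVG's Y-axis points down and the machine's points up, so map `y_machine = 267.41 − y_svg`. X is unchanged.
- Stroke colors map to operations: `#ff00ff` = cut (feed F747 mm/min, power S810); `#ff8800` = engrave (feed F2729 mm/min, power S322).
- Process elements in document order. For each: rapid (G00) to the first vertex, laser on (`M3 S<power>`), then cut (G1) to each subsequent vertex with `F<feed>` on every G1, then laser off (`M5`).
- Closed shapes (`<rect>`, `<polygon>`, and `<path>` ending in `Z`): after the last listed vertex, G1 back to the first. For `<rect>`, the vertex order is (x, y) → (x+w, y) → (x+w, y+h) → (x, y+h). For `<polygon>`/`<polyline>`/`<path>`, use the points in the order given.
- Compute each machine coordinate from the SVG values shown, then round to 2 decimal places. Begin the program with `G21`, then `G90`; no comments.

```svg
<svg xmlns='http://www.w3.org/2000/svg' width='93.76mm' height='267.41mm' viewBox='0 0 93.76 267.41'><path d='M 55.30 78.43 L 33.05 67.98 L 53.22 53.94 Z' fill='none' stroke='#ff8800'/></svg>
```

G21
G90
G00 X55.30 Y188.98
M3 S322
G1 X33.05 Y199.43 F2729
G1 X53.22 Y213.47 F2729
G1 X55.30 Y188.98 F2729
M5

viewBox `0 0 93.76 267.41` with mm width/height → 1 unit = 1 mm. Flip: y_m = 267.41 − y_svg.

**Shape 1** — `<path>` regular polygon, stroke `#ff8800` → engrave (S322, F2729). Machine vertices: (55.30,188.98) → (33.05,199.43) → (53.22,213.47) → (55.30,188.98). Closed: final G1 returns to the first vertex.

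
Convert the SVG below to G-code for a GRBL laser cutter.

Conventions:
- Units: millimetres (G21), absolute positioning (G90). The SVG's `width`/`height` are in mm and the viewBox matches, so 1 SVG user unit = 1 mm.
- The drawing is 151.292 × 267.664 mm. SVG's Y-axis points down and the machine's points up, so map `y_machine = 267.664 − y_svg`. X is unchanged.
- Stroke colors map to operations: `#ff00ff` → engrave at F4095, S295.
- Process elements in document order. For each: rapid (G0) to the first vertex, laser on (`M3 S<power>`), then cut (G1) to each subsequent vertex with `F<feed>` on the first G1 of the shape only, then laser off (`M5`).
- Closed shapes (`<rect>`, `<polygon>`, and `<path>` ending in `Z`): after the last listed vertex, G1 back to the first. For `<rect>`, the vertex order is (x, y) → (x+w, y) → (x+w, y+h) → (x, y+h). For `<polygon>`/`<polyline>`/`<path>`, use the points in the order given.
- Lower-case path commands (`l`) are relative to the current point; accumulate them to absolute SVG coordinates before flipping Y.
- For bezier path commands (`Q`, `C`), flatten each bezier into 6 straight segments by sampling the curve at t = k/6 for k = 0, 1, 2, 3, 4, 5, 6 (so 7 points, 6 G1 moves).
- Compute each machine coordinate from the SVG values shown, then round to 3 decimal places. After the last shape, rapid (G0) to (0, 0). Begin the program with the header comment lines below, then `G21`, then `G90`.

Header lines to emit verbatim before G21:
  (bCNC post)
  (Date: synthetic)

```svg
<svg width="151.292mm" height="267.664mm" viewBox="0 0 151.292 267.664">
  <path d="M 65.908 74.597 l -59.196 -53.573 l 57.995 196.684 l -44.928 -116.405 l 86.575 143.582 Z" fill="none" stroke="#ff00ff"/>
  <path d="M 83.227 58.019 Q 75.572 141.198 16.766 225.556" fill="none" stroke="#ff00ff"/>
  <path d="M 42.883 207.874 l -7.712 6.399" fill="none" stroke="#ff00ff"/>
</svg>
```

viewBox `0 0 151.292 267.664` with mm width/height → 1 unit = 1 mm. Flip: y_m = 267.664 − y_svg.

**Shape 1** — `<path>` closed polygon, stroke `#ff00ff` → engrave (S295, F4095). Machine vertices: (65.908,193.067) → (6.712,246.640) → (64.707,49.956) → (19.779,166.361) → (106.354,22.779) → (65.908,193.067). Closed: final G1 returns to the first vertex.

**Shape 2** — `<path>` quadratic bezier, stroke `#ff00ff` → engrave (S295, F4095). Control points (SVG): P0=(83.227,58.019), P1=(75.572,141.198), P2=(16.766,225.556); sampled at t=k/6. Machine vertices: (83.227,209.645) → (79.254,181.886) → (72.440,154.061) → (62.784,126.171) → (50.287,98.216) → (34.947,70.195) → (16.766,42.108). Open path.

**Shape 3** — `<path>` line segment, stroke `#ff00ff` → engrave (S295, F4095). Machine vertices: (42.883,59.790) → (35.171,53.391). Open path.

(bCNC post)
(Date: synthetic)
G21
G90
G0 X65.908 Y193.067
M3 S295
G1 X6.712 Y246.640 F4095
G1 X64.707 Y49.956
G1 X19.779 Y166.361
G1 X106.354 Y22.779
G1 X65.908 Y193.067
M5
G0 X83.227 Y209.645
M3 S295
G1 X79.254 Y181.886 F4095
G1 X72.440 Y154.061
G1 X62.784 Y126.171
G1 X50.287 Y98.216
G1 X34.947 Y70.195
G1 X16.766 Y42.108
M5
G0 X42.883 Y59.790
M3 S295
G1 X35.171 Y53.391 F4095
M5
G0 X0.000 Y0.000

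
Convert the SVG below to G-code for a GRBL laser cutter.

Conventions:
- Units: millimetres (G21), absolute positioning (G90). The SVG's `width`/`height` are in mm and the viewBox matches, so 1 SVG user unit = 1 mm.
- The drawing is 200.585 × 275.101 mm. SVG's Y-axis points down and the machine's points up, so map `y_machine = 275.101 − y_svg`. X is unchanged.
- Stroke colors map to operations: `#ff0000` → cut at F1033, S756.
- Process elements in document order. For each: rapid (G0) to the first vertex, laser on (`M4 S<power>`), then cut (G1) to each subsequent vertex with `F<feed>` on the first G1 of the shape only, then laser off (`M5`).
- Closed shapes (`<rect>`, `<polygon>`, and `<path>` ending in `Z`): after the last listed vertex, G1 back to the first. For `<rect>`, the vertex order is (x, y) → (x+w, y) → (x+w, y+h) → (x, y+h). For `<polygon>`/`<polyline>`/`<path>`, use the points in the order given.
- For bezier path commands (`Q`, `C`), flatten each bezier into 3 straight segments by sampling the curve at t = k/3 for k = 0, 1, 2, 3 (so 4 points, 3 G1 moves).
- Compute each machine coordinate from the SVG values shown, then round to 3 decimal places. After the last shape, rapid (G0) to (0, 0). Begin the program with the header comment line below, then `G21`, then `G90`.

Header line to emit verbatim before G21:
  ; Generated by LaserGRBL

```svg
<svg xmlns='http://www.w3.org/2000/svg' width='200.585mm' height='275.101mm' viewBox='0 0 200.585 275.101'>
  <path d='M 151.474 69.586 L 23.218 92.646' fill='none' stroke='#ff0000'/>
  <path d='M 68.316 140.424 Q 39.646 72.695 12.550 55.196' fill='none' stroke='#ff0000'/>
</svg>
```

; Generated by LaserGRBL
G21
G90
G0 X151.474 Y205.515
M4 S756
G1 X23.218 Y182.455 F1033
M5
G0 X68.316 Y134.677
M4 S756
G1 X49.378 Y174.249 F1033
G1 X30.789 Y202.658
G1 X12.550 Y219.905
M5
G0 X0.000 Y0.000

1 u = 1 mm; y_m = 275.101 − y.

[1] `<path>` line segment, #ff0000→cut S756 F1033: (151.474,205.515) → (23.218,182.455)

[2] `<path>` quadratic bezier, #ff0000→cut S756 F1033: (68.316,134.677) → (49.378,174.249) → (30.789,202.658) → (12.550,219.905)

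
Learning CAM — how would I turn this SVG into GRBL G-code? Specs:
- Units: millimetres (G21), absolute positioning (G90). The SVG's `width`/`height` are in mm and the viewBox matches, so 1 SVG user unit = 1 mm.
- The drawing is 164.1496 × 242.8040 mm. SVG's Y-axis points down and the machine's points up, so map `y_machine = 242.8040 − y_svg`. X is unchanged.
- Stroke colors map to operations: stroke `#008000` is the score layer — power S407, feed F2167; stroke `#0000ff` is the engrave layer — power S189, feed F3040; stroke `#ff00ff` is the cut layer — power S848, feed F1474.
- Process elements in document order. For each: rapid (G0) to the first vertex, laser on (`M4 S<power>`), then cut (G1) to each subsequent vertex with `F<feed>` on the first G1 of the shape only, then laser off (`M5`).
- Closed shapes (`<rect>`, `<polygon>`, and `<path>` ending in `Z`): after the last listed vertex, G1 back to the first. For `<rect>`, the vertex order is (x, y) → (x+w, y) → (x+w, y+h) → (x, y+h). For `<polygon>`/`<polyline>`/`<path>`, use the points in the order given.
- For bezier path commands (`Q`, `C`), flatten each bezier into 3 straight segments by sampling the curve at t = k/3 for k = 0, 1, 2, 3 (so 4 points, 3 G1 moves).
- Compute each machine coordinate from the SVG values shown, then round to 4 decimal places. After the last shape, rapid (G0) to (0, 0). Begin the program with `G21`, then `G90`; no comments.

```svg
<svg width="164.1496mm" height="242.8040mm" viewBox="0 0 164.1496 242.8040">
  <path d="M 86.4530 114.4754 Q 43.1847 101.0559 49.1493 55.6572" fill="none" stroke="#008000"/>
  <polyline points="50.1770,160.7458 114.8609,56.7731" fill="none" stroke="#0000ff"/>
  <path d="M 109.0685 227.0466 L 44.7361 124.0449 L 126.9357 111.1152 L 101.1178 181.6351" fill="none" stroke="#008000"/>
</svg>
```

G21
G90
G0 X86.4530 Y128.3286
M4 S407
G1 X63.0778 Y140.8282 F2167
G1 X50.6432 Y160.4342
G1 X49.1493 Y187.1468
M5
G0 X50.1770 Y82.0582
M4 S189
G1 X114.8609 Y186.0309 F3040
M5
G0 X109.0685 Y15.7574
M4 S407
G1 X44.7361 Y118.7591 F2167
G1 X126.9357 Y131.6888
G1 X101.1178 Y61.1689
M5
G0 X0.0000 Y0.0000

Since the viewBox matches the mm dimensions, user units are millimetres directly. The only transform is the Y-flip y_m = 242.8040 − y_svg.

Shape 1 is a quadratic bezier drawn with `<path>`. Its stroke #008000 means score at S407, F2167. After flipping Y the toolpath is (86.4530,128.3286) → (63.0778,140.8282) → (50.6432,160.4342) → (49.1493,187.1468).

Shape 2 is a line segment drawn with `<polyline>`. Its stroke #0000ff means engrave at S189, F3040. After flipping Y the toolpath is (50.1770,82.0582) → (114.8609,186.0309).

Shape 3 is a open polyline drawn with `<path>`. Its stroke #008000 means score at S407, F2167. After flipping Y the toolpath is (109.0685,15.7574) → (44.7361,118.7591) → (126.9357,131.6888) → (101.1178,61.1689).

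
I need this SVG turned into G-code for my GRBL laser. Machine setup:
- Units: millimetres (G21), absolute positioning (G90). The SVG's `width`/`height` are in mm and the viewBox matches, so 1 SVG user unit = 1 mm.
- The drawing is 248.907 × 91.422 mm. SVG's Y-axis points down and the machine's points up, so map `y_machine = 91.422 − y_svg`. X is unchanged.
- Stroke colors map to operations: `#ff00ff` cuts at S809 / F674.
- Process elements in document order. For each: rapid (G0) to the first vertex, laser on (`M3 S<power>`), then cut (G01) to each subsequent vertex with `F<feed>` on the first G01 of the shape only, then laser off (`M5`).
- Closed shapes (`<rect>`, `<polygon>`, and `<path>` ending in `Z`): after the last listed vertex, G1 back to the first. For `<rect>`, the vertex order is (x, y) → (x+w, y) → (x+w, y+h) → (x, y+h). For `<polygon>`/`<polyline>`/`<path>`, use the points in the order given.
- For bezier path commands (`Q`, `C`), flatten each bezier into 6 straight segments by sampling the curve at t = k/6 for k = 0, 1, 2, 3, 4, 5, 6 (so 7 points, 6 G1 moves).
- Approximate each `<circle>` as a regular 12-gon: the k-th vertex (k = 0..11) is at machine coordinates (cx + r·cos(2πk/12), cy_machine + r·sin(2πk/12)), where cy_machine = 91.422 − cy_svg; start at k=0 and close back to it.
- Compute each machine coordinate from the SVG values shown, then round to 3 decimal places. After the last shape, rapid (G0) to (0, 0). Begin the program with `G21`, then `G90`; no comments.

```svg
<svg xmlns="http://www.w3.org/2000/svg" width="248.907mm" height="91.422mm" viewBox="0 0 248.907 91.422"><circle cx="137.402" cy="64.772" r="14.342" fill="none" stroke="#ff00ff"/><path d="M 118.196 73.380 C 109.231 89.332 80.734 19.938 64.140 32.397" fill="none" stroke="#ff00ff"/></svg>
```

Since the viewBox matches the mm dimensions, user units are millimetres directly. The only transform is the Y-flip y_m = 91.422 − y_svg.

Shape 1 is a circle drawn with `<circle>`. Its stroke #ff00ff means cut at S809, F674. After flipping Y the toolpath is (151.744,26.650) → (149.823,33.821) → (144.573,39.071) → (137.402,40.992) → (130.231,39.071) → (124.981,33.821) → (123.060,26.650) → (124.981,19.479) → (130.231,14.229) → (137.402,12.308) → (144.573,14.229) → (149.823,19.479) → (151.744,26.650), returning to the start.

Shape 2 is a cubic bezier drawn with `<path>`. Its stroke #ff00ff means cut at S809, F674. After flipping Y the toolpath is (118.196,18.042) → (112.231,16.404) → (103.885,24.346) → (94.029,37.224) → (83.537,50.392) → (73.283,59.207) → (64.140,59.025).

G21
G90
G0 X151.744 Y26.650
M3 S809
G01 X149.823 Y33.821 F674
G01 X144.573 Y39.071
G01 X137.402 Y40.992
G01 X130.231 Y39.071
G01 X124.981 Y33.821
G01 X123.060 Y26.650
G01 X124.981 Y19.479
G01 X130.231 Y14.229
G01 X137.402 Y12.308
G01 X144.573 Y14.229
G01 X149.823 Y19.479
G01 X151.744 Y26.650
M5
G0 X118.196 Y18.042
M3 S809
G01 X112.231 Y16.404 F674
G01 X103.885 Y24.346
G01 X94.029 Y37.224
G01 X83.537 Y50.392
G01 X73.283 Y59.207
G01 X64.140 Y59.025
M5
G0 X0.000 Y0.000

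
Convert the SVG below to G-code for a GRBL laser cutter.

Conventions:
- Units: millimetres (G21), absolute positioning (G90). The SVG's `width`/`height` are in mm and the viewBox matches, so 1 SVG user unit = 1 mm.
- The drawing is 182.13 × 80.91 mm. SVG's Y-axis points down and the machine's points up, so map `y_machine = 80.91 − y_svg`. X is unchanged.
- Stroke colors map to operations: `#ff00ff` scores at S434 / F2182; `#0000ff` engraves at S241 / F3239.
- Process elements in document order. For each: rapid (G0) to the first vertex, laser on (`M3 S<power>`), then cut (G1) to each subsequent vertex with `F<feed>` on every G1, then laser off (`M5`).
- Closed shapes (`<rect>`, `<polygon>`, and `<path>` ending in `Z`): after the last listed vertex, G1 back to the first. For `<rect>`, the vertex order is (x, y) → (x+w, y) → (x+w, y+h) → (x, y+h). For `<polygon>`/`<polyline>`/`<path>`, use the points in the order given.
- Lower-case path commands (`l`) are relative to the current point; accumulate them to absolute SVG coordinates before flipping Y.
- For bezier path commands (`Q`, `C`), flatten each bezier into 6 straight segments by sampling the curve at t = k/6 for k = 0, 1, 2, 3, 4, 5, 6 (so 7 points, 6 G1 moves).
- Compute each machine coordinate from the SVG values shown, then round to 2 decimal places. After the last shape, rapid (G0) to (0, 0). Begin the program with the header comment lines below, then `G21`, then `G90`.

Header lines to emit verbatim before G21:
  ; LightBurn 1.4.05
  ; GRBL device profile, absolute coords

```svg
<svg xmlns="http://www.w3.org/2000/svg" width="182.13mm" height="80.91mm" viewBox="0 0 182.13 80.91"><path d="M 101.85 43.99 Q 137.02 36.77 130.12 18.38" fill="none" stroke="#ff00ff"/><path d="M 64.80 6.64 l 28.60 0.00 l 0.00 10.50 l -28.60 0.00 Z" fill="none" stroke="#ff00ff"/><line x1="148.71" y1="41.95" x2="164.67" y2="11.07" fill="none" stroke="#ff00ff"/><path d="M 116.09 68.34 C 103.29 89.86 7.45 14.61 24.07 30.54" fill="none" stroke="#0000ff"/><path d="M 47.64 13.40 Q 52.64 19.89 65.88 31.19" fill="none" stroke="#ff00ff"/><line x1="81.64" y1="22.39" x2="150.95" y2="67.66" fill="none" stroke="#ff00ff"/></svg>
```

Since the viewBox matches the mm dimensions, user units are millimetres directly. The only transform is the Y-flip y_m = 80.91 − y_svg.

Shape 1 is a quadratic bezier drawn with `<path>`. Its stroke #ff00ff means score at S434, F2182. After flipping Y the toolpath is (101.85,36.92) → (112.40,39.64) → (120.62,42.97) → (126.50,46.93) → (130.05,51.51) → (131.25,56.71) → (130.12,62.53).

Shape 2 is a rectangle drawn with `<path>`. Its stroke #ff00ff means score at S434, F2182. After flipping Y the toolpath is (64.80,74.27) → (93.40,74.27) → (93.40,63.77) → (64.80,63.77) → (64.80,74.27), returning to the start.

Shape 3 is a line segment drawn with `<line>`. Its stroke #ff00ff means score at S434, F2182. After flipping Y the toolpath is (148.71,38.96) → (164.67,69.84).

Shape 4 is a cubic bezier drawn with `<path>`. Its stroke #0000ff means engrave at S241, F3239. After flipping Y the toolpath is (116.09,12.57) → (103.68,9.00) → (82.85,16.35) → (59.05,29.37) → (37.70,42.87) → (24.23,51.61) → (24.07,50.37).

Shape 5 is a quadratic bezier drawn with `<path>`. Its stroke #ff00ff means score at S434, F2182. After flipping Y the toolpath is (47.64,67.51) → (49.54,65.21) → (51.89,62.65) → (54.70,59.82) → (57.97,56.72) → (61.70,53.35) → (65.88,49.72).

Shape 6 is a line segment drawn with `<line>`. Its stroke #ff00ff means score at S434, F2182. After flipping Y the toolpath is (81.64,58.52) → (150.95,13.25).

; LightBurn 1.4.05
; GRBL device profile, absolute coords
G21
G90
G0 X101.85 Y36.92
M3 S434
G1 X112.40 Y39.64 F2182
G1 X120.62 Y42.97 F2182
G1 X126.50 Y46.93 F2182
G1 X130.05 Y51.51 F2182
G1 X131.25 Y56.71 F2182
G1 X130.12 Y62.53 F2182
M5
G0 X64.80 Y74.27
M3 S434
G1 X93.40 Y74.27 F2182
G1 X93.40 Y63.77 F2182
G1 X64.80 Y63.77 F2182
G1 X64.80 Y74.27 F2182
M5
G0 X148.71 Y38.96
M3 S434
G1 X164.67 Y69.84 F2182
M5
G0 X116.09 Y12.57
M3 S241
G1 X103.68 Y9.00 F3239
G1 X82.85 Y16.35 F3239
G1 X59.05 Y29.37 F3239
G1 X37.70 Y42.87 F3239
G1 X24.23 Y51.61 F3239
G1 X24.07 Y50.37 F3239
M5
G0 X47.64 Y67.51
M3 S434
G1 X49.54 Y65.21 F2182
G1 X51.89 Y62.65 F2182
G1 X54.70 Y59.82 F2182
G1 X57.97 Y56.72 F2182
G1 X61.70 Y53.35 F2182
G1 X65.88 Y49.72 F2182
M5
G0 X81.64 Y58.52
M3 S434
G1 X150.95 Y13.25 F2182
M5
G0 X0.00 Y0.00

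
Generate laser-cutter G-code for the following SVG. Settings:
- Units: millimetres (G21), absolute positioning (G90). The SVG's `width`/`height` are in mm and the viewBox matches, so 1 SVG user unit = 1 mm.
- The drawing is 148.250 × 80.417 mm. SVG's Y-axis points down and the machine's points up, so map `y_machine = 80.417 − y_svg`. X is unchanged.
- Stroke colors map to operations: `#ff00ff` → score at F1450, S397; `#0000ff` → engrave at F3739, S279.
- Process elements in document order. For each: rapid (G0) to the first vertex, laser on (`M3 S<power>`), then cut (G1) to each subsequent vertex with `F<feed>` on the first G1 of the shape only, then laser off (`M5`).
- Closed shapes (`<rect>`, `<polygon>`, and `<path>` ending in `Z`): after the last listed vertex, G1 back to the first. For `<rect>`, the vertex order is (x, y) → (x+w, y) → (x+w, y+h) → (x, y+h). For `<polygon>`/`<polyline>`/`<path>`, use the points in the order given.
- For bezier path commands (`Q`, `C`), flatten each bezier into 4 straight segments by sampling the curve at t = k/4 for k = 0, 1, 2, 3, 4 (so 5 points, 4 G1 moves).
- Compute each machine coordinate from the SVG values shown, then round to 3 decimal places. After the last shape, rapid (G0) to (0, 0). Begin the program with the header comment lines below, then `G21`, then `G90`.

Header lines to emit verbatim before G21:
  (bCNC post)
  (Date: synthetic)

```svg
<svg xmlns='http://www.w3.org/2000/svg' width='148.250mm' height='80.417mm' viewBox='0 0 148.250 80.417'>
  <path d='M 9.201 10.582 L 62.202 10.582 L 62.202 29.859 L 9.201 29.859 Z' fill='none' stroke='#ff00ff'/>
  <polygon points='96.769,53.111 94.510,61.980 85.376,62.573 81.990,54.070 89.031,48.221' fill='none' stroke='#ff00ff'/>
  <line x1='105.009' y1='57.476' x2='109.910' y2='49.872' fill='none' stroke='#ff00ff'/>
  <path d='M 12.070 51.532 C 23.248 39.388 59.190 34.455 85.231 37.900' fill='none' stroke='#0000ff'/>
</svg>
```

(bCNC post)
(Date: synthetic)
G21
G90
G0 X9.201 Y69.835
M3 S397
G1 X62.202 Y69.835 F1450
G1 X62.202 Y50.558
G1 X9.201 Y50.558
G1 X9.201 Y69.835
M5
G0 X96.769 Y27.306
M3 S397
G1 X94.510 Y18.437 F1450
G1 X85.376 Y17.844
G1 X81.990 Y26.347
G1 X89.031 Y32.196
G1 X96.769 Y27.306
M5
G0 X105.009 Y22.941
M3 S397
G1 X109.910 Y30.545 F1450
M5
G0 X12.070 Y28.885
M3 S279
G1 X24.555 Y36.623 F3739
G1 X43.077 Y41.547
G1 X64.385 Y43.548
G1 X85.231 Y42.517
M5
G0 X0.000 Y0.000

Since the viewBox matches the mm dimensions, user units are millimetres directly. The only transform is the Y-flip y_m = 80.417 − y_svg.

Shape 1 is a rectangle drawn with `<path>`. Its stroke #ff00ff means score at S397, F1450. After flipping Y the toolpath is (9.201,69.835) → (62.202,69.835) → (62.202,50.558) → (9.201,50.558) → (9.201,69.835), returning to the start.

Shape 2 is a regular polygon drawn with `<polygon>`. Its stroke #ff00ff means score at S397, F1450. After flipping Y the toolpath is (96.769,27.306) → (94.510,18.437) → (85.376,17.844) → (81.990,26.347) → (89.031,32.196) → (96.769,27.306), returning to the start.

Shape 3 is a line segment drawn with `<line>`. Its stroke #ff00ff means score at S397, F1450. After flipping Y the toolpath is (105.009,22.941) → (109.910,30.545).

Shape 4 is a cubic bezier drawn with `<path>`. Its stroke #0000ff means engrave at S279, F3739. After flipping Y the toolpath is (12.070,28.885) → (24.555,36.623) → (43.077,41.547) → (64.385,43.548) → (85.231,42.517).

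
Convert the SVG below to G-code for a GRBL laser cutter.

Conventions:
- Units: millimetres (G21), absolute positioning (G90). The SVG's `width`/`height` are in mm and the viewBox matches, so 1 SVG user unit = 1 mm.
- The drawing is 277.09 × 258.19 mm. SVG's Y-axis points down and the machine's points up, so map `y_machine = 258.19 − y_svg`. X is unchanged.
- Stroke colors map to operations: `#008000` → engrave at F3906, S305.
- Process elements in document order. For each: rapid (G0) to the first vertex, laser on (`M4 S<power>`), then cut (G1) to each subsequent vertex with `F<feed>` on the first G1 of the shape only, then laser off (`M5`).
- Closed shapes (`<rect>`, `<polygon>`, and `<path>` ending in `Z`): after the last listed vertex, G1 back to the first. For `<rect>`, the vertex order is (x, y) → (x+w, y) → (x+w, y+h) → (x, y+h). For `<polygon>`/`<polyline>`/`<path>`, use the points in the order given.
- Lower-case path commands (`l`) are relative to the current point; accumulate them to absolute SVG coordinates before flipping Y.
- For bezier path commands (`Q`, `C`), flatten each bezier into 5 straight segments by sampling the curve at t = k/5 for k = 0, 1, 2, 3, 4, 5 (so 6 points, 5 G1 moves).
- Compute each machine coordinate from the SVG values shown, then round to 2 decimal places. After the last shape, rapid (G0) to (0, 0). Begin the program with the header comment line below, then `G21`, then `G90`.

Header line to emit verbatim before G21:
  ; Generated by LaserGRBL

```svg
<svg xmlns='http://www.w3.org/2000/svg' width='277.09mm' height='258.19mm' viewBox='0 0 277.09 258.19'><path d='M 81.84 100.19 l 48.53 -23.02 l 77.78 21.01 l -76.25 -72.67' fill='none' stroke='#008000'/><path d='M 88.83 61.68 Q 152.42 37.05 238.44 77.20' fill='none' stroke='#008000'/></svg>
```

1 u = 1 mm; y_m = 258.19 − y.

[1] `<path>` open polyline, #008000→engrave S305 F3906: (81.84,158.00) → (130.37,181.02) → (208.15,160.01) → (131.90,232.68)

[2] `<path>` quadratic bezier, #008000→engrave S305 F3906: (88.83,196.51) → (115.16,203.77) → (143.29,205.85) → (173.21,202.75) → (204.93,194.46) → (238.44,180.99)

; Generated by LaserGRBL
G21
G90
G0 X81.84 Y158.00
M4 S305
G1 X130.37 Y181.02 F3906
G1 X208.15 Y160.01
G1 X131.90 Y232.68
M5
G0 X88.83 Y196.51
M4 S305
G1 X115.16 Y203.77 F3906
G1 X143.29 Y205.85
G1 X173.21 Y202.75
G1 X204.93 Y194.46
G1 X238.44 Y180.99
M5
G0 X0.00 Y0.00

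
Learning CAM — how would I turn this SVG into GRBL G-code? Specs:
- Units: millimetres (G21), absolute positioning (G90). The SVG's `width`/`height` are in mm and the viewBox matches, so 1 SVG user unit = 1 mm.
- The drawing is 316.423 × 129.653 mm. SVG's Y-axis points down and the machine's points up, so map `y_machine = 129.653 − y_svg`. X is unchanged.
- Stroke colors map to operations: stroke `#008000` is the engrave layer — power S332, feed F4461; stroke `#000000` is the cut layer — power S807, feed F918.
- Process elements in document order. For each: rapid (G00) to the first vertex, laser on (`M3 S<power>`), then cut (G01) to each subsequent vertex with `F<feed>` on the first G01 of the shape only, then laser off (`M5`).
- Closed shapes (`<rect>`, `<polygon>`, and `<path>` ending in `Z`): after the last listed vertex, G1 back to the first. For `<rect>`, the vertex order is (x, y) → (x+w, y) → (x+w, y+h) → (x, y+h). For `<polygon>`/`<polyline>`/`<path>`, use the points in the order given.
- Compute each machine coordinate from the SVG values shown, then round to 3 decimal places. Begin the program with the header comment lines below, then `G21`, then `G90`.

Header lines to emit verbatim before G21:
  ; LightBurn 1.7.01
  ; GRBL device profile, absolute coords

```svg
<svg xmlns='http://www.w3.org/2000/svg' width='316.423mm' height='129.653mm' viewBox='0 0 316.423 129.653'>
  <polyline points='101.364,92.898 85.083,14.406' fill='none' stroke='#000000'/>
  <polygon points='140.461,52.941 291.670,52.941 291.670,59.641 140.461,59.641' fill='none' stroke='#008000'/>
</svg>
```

; LightBurn 1.7.01
; GRBL device profile, absolute coords
G21
G90
G00 X101.364 Y36.755
M3 S807
G01 X85.083 Y115.247 F918
M5
G00 X140.461 Y76.712
M3 S332
G01 X291.670 Y76.712 F4461
G01 X291.670 Y70.012
G01 X140.461 Y70.012
G01 X140.461 Y76.712
M5

Since the viewBox matches the mm dimensions, user units are millimetres directly. The only transform is the Y-flip y_m = 129.653 − y_svg.

Shape 1 is a line segment drawn with `<polyline>`. Its stroke #000000 means cut at S807, F918. After flipping Y the toolpath is (101.364,36.755) → (85.083,115.247).

Shape 2 is a rectangle drawn with `<polygon>`. Its stroke #008000 means engrave at S332, F4461. After flipping Y the toolpath is (140.461,76.712) → (291.670,76.712) → (291.670,70.012) → (140.461,70.012) → (140.461,76.712), returning to the start.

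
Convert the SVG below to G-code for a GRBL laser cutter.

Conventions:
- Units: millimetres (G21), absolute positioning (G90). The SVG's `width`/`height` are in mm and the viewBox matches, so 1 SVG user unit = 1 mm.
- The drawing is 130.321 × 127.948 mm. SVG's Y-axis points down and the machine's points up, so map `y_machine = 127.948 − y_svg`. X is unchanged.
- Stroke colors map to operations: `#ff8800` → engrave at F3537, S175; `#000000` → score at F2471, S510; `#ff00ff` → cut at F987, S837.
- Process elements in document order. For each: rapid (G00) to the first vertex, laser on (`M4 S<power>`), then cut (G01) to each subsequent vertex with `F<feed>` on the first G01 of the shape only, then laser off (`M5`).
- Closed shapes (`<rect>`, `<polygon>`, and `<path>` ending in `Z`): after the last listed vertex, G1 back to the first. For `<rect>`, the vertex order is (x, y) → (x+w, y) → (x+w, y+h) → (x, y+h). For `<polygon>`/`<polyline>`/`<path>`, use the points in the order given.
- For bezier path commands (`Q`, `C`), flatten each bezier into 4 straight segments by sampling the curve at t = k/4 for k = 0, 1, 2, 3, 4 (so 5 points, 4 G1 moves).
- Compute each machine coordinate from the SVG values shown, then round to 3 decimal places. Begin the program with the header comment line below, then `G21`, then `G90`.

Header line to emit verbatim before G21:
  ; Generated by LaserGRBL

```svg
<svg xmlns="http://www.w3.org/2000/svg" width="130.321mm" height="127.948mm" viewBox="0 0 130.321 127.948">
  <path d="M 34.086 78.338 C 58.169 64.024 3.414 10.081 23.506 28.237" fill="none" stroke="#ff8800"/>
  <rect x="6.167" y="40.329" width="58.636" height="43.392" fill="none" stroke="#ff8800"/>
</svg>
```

1 u = 1 mm; y_m = 127.948 − y.

[1] `<path>` cubic bezier, #ff8800→engrave S175 F3537: (34.086,49.610) → (39.767,66.030) → (30.293,86.837) → (20.069,101.555) → (23.506,99.711)

[2] `<rect>` rectangle, #ff8800→engrave S175 F3537: (6.167,87.619) → (64.803,87.619) → (64.803,44.227) → (6.167,44.227) → (6.167,87.619) (closed)

; Generated by LaserGRBL
G21
G90
G00 X34.086 Y49.610
M4 S175
G01 X39.767 Y66.030 F3537
G01 X30.293 Y86.837
G01 X20.069 Y101.555
G01 X23.506 Y99.711
M5
G00 X6.167 Y87.619
M4 S175
G01 X64.803 Y87.619 F3537
G01 X64.803 Y44.227
G01 X6.167 Y44.227
G01 X6.167 Y87.619
M5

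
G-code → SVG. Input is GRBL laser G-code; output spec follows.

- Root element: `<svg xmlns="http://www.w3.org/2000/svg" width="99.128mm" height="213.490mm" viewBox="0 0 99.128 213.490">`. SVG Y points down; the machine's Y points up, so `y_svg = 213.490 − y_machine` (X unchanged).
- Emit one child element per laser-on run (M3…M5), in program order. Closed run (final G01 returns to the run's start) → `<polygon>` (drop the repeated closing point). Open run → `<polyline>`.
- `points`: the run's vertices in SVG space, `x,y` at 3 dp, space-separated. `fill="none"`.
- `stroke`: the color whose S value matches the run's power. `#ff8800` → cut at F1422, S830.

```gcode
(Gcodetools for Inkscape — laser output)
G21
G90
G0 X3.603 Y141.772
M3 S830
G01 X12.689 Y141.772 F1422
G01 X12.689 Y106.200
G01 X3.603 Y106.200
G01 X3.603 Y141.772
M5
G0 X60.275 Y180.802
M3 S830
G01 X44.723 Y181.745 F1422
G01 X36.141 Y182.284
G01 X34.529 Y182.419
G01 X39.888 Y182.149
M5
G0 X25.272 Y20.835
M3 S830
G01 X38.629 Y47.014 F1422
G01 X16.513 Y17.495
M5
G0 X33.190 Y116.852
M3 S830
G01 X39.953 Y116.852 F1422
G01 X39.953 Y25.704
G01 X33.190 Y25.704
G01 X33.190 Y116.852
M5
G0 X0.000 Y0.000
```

<svg xmlns="http://www.w3.org/2000/svg" width="99.128mm" height="213.490mm" viewBox="0 0 99.128 213.490">
  <polygon points="3.603,71.718 12.689,71.718 12.689,107.290 3.603,107.290" fill="none" stroke="#ff8800"/>
  <polyline points="60.275,32.688 44.723,31.745 36.141,31.206 34.529,31.071 39.888,31.341" fill="none" stroke="#ff8800"/>
  <polyline points="25.272,192.655 38.629,166.476 16.513,195.995" fill="none" stroke="#ff8800"/>
  <polygon points="33.190,96.638 39.953,96.638 39.953,187.786 33.190,187.786" fill="none" stroke="#ff8800"/>
</svg>

Each laser-on run becomes one SVG element. Flip Y back into SVG space with y_svg = 213.490 − y_machine. Every run uses S830, so all elements get stroke `#ff8800` (cut).

Run 1: The run returns to its start, so emit a `<polygon>` with points (Y-flipped): 3.603,71.718 12.689,71.718 12.689,107.290 3.603,107.290.

Run 2: The run is open, so emit a `<polyline>` with points (Y-flipped): 60.275,32.688 44.723,31.745 36.141,31.206 34.529,31.071 39.888,31.341.

Run 3: The run is open, so emit a `<polyline>` with points (Y-flipped): 25.272,192.655 38.629,166.476 16.513,195.995.

Run 4: The run returns to its start, so emit a `<polygon>` with points (Y-flipped): 33.190,96.638 39.953,96.638 39.953,187.786 33.190,187.786.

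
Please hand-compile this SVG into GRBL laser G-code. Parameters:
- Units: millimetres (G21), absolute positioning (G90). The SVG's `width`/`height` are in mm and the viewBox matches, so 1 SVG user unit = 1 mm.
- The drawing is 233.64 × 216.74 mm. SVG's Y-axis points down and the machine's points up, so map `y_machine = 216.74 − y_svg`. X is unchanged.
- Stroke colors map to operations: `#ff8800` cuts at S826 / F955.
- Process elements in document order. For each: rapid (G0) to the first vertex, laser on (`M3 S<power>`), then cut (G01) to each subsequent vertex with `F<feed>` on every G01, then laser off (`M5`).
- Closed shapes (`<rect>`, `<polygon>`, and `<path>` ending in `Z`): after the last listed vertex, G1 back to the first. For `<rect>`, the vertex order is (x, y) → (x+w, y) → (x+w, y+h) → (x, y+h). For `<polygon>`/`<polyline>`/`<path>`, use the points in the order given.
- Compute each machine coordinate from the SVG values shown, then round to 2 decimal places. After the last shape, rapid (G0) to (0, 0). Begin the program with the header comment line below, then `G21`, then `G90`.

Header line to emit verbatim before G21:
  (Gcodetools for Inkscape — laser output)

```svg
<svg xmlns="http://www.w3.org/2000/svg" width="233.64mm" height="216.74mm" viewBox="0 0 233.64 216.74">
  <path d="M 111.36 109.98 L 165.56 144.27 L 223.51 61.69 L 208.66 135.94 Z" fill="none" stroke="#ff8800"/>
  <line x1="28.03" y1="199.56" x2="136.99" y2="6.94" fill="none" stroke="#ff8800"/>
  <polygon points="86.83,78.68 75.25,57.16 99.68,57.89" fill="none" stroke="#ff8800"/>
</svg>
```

1 u = 1 mm; y_m = 216.74 − y.

[1] `<path>` closed polygon, #ff8800→cut S826 F955: (111.36,106.76) → (165.56,72.47) → (223.51,155.05) → (208.66,80.80) → (111.36,106.76) (closed)

[2] `<line>` line segment, #ff8800→cut S826 F955: (28.03,17.18) → (136.99,209.80)

[3] `<polygon>` regular polygon, #ff8800→cut S826 F955: (86.83,138.06) → (75.25,159.58) → (99.68,158.85) → (86.83,138.06) (closed)

(Gcodetools for Inkscape — laser output)
G21
G90
G0 X111.36 Y106.76
M3 S826
G01 X165.56 Y72.47 F955
G01 X223.51 Y155.05 F955
G01 X208.66 Y80.80 F955
G01 X111.36 Y106.76 F955
M5
G0 X28.03 Y17.18
M3 S826
G01 X136.99 Y209.80 F955
M5
G0 X86.83 Y138.06
M3 S826
G01 X75.25 Y159.58 F955
G01 X99.68 Y158.85 F955
G01 X86.83 Y138.06 F955
M5
G0 X0.00 Y0.00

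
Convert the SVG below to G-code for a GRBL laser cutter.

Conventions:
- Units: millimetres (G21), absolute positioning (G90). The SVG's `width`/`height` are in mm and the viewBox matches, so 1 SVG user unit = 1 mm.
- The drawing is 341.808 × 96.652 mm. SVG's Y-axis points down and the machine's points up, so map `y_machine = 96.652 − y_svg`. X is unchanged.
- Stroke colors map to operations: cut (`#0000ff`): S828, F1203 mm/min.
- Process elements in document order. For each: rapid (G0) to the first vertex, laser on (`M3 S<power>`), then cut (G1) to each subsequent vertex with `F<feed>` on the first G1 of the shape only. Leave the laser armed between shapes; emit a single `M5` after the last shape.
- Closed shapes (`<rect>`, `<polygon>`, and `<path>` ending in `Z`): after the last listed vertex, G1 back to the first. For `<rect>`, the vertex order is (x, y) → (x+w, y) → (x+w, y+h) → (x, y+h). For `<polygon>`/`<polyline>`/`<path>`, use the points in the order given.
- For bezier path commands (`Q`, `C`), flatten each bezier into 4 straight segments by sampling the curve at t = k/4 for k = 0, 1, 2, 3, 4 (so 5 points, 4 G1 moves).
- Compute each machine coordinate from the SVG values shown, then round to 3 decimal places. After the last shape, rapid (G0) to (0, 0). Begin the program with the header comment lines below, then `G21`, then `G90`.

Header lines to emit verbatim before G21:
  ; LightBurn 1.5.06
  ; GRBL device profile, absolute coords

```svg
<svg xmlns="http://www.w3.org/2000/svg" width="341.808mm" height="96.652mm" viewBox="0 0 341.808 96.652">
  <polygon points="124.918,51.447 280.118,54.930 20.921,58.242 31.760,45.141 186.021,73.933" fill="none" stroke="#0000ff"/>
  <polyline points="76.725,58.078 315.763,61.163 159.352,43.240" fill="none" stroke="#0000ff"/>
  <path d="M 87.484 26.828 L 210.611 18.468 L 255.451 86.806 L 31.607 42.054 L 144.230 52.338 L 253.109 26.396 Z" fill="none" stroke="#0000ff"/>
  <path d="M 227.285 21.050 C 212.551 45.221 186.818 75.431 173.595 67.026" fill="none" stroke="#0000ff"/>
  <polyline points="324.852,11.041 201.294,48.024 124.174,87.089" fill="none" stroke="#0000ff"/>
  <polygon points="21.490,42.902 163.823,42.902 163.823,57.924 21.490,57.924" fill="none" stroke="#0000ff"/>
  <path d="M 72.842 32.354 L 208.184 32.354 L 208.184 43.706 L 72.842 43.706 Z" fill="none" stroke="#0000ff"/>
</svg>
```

; LightBurn 1.5.06
; GRBL device profile, absolute coords
G21
G90
G0 X124.918 Y45.205
M3 S828
G1 X280.118 Y41.722 F1203
G1 X20.921 Y38.410
G1 X31.760 Y51.511
G1 X186.021 Y22.719
G1 X124.918 Y45.205
G0 X76.725 Y38.574
M3 S828
G1 X315.763 Y35.489 F1203
G1 X159.352 Y53.412
G0 X87.484 Y69.824
M3 S828
G1 X210.611 Y78.184 F1203
G1 X255.451 Y9.846
G1 X31.607 Y54.598
G1 X144.230 Y44.314
G1 X253.109 Y70.256
G1 X87.484 Y69.824
G0 X227.285 Y75.602
M3 S828
G1 X214.540 Y57.039 F1203
G1 X199.873 Y40.398
G1 X185.491 Y29.865
G1 X173.595 Y29.626
G0 X324.852 Y85.611
M3 S828
G1 X201.294 Y48.628 F1203
G1 X124.174 Y9.563
G0 X21.490 Y53.750
M3 S828
G1 X163.823 Y53.750 F1203
G1 X163.823 Y38.728
G1 X21.490 Y38.728
G1 X21.490 Y53.750
G0 X72.842 Y64.298
M3 S828
G1 X208.184 Y64.298 F1203
G1 X208.184 Y52.946
G1 X72.842 Y52.946
G1 X72.842 Y64.298
M5
G0 X0.000 Y0.000

1 u = 1 mm; y_m = 96.652 − y.

[1] `<polygon>` closed polygon, #0000ff→cut S828 F1203: (124.918,45.205) → (280.118,41.722) → (20.921,38.410) → (31.760,51.511) → (186.021,22.719) → (124.918,45.205) (closed)

[2] `<polyline>` open polyline, #0000ff→cut S828 F1203: (76.725,38.574) → (315.763,35.489) → (159.352,53.412)

[3] `<path>` closed polygon, #0000ff→cut S828 F1203: (87.484,69.824) → (210.611,78.184) → (255.451,9.846) → (31.607,54.598) → (144.230,44.314) → (253.109,70.256) → (87.484,69.824) (closed)

[4] `<path>` cubic bezier, #0000ff→cut S828 F1203: (227.285,75.602) → (214.540,57.039) → (199.873,40.398) → (185.491,29.865) → (173.595,29.626)

[5] `<polyline>` open polyline, #0000ff→cut S828 F1203: (324.852,85.611) → (201.294,48.628) → (124.174,9.563)

[6] `<polygon>` rectangle, #0000ff→cut S828 F1203: (21.490,53.750) → (163.823,53.750) → (163.823,38.728) → (21.490,38.728) → (21.490,53.750) (closed)

[7] `<path>` rectangle, #0000ff→cut S828 F1203: (72.842,64.298) → (208.184,64.298) → (208.184,52.946) → (72.842,52.946) → (72.842,64.298) (closed)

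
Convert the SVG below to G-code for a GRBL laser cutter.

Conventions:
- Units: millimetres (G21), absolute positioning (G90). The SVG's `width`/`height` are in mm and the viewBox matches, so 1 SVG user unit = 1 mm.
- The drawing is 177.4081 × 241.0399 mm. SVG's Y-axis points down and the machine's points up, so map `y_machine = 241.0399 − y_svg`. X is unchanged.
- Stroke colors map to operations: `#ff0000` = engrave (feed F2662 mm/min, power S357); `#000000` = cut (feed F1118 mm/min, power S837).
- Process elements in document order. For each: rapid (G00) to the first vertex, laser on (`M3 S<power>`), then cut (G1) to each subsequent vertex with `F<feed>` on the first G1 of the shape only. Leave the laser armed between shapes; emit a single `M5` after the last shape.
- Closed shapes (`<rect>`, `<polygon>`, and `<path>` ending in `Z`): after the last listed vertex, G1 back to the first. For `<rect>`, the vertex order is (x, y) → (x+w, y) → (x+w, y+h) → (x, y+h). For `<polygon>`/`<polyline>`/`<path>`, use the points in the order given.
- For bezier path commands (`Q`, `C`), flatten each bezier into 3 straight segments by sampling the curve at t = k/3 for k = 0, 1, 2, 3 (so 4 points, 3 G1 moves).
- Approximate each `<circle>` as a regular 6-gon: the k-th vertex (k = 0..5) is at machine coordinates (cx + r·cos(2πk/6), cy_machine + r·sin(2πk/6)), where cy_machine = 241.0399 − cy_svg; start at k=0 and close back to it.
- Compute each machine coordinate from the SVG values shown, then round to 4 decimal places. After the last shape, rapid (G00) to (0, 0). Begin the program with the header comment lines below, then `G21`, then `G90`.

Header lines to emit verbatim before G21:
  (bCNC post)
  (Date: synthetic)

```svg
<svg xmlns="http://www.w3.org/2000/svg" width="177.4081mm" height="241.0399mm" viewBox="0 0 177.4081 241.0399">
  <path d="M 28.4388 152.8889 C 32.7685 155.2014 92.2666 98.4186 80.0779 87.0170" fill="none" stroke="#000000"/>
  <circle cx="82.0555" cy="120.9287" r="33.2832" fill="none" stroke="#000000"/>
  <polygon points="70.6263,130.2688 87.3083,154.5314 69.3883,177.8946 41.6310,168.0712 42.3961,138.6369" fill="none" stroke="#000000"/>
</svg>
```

1 u = 1 mm; y_m = 241.0399 − y.

[1] `<path>` cubic bezier, #000000→cut S837 F1118: (28.4388,88.1510) → (46.4596,101.6674) → (73.0693,131.3637) → (80.0779,154.0229)

[2] `<circle>` circle, #000000→cut S837 F1118: (115.3387,120.1112) → (98.6971,148.9353) → (65.4139,148.9353) → (48.7723,120.1112) → (65.4139,91.2871) → (98.6971,91.2871) → (115.3387,120.1112) (closed)

[3] `<polygon>` regular polygon, #000000→cut S837 F1118: (70.6263,110.7711) → (87.3083,86.5085) → (69.3883,63.1453) → (41.6310,72.9687) → (42.3961,102.4030) → (70.6263,110.7711) (closed)

(bCNC post)
(Date: synthetic)
G21
G90
G00 X28.4388 Y88.1510
M3 S837
G1 X46.4596 Y101.6674 F1118
G1 X73.0693 Y131.3637
G1 X80.0779 Y154.0229
G00 X115.3387 Y120.1112
M3 S837
G1 X98.6971 Y148.9353 F1118
G1 X65.4139 Y148.9353
G1 X48.7723 Y120.1112
G1 X65.4139 Y91.2871
G1 X98.6971 Y91.2871
G1 X115.3387 Y120.1112
G00 X70.6263 Y110.7711
M3 S837
G1 X87.3083 Y86.5085 F1118
G1 X69.3883 Y63.1453
G1 X41.6310 Y72.9687
G1 X42.3961 Y102.4030
G1 X70.6263 Y110.7711
M5
G00 X0.0000 Y0.0000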